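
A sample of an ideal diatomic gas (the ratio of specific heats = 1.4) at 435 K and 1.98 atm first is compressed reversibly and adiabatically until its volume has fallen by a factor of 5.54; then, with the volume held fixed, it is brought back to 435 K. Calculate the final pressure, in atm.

P₃ ≈ 11.0 atm

Adiabatic step (PV^γ = const): P₂ = 1.98×5.54^(1.4) = 21.76 atm; T₂ = 435×5.54^(0.4) = 862.8 K.
Isochoric: P₃ = P₂(T₃/T₂) = 21.76 × (435/862.8) = 10.97 atm.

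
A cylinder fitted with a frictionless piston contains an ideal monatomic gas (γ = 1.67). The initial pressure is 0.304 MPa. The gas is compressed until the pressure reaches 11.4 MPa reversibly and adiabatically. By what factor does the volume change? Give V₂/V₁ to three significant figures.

From PV^γ = const, V₂/V₁ = (P₁/P₂)^(1/γ).
V₂/V₁ = (0.304/11.4)^(0.599) = 0.1141.

V₂/V₁ ≈ 0.114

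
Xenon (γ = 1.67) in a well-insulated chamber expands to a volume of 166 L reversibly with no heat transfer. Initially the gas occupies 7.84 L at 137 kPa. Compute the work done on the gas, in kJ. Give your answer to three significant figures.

P₂ = P₁(V₁/V₂)^γ = 137×(7.84/166)^(1.67) = 0.8369 kPa.
For a reversible adiabat, W_by_gas = (P₁V₁ − P₂V₂)/(γ−1).
W_by = (137000×0.00784 − 836.9×0.166) / (0.67) = 1396 J.
W_on_gas = −W_by = -1396 J.

W ≈ -1.40 kJ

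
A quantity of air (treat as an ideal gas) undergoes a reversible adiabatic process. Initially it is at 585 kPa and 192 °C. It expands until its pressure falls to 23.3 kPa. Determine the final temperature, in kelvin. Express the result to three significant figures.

T₂ ≈ 185 K

Along an adiabat T P^((1−γ)/γ) is constant, so T₂ = T₁ (P₂/P₁)^((γ−1)/γ).
For a diatomic ideal gas γ = 7/5, so (γ−1)/γ = 2/7.
T₁ = 192 °C = 465.1 K.
T₂ = 465.1 × (23.3/585)^(2/7) = 185.2 K.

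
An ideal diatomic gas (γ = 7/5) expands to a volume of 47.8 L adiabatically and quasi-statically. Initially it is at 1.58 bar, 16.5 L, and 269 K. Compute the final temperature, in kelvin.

Adiabatic: T₁V₁^(γ−1) = T₂V₂^(γ−1) ⇒ T₂ = T₁ (V₁/V₂)^(γ−1).
T₂ = 269 × (16.5/47.8)^(2/5) = 175.8 K.

T₂ ≈ 176 K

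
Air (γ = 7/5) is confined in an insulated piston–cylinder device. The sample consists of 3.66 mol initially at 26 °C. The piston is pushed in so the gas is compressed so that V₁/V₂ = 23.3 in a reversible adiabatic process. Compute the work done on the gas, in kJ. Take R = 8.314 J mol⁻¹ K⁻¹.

W ≈ 57.4 kJ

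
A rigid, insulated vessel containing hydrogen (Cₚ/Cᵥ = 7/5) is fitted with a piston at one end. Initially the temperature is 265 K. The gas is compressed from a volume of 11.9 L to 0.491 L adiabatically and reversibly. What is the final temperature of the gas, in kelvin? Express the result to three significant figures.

T₂ ≈ 948 K

Adiabatic: T₁V₁^(γ−1) = T₂V₂^(γ−1) ⇒ T₂ = T₁ (V₁/V₂)^(γ−1).
T₂ = 265 × (11.9/0.491)^(2/5) = 948.5 K.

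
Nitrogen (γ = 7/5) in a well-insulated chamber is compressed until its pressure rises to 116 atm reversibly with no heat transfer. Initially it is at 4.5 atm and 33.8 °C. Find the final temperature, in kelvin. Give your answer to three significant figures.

T₂ ≈ 777 K

Along an adiabat T P^((1−γ)/γ) is constant, so T₂ = T₁ (P₂/P₁)^((γ−1)/γ).
T₁ = 33.8 °C = 306.9 K.
T₂ = 306.9 × (116/4.5)^(2/7) = 776.7 K.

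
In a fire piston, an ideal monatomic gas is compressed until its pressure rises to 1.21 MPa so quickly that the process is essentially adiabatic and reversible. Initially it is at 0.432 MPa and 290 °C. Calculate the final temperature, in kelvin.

T₂ ≈ 850 K

Adiabatic: T₂/T₁ = (P₂/P₁)^((γ−1)/γ).
For a monatomic ideal gas γ = 5/3, so (γ−1)/γ = 2/5.
T₁ = 290 °C = 563.1 K.
T₂ = 563.1 × (1.21/0.432)^(2/5) = 850.2 K.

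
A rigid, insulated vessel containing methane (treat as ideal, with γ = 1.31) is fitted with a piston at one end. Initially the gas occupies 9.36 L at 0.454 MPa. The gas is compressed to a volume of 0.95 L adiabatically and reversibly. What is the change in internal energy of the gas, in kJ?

P₂ = P₁(V₁/V₂)^γ = 0.454×(9.36/0.95)^(1.31) = 9.091 MPa.
For a reversible adiabat, W_by_gas = (P₁V₁ − P₂V₂)/(γ−1).
W_by = (454000×0.00936 − 9.091×10^6×0.00095) / (0.31) = -14150 J.
Q = 0 ⇒ ΔU = −W_by = 14150 J.

ΔU ≈ 14.2 kJ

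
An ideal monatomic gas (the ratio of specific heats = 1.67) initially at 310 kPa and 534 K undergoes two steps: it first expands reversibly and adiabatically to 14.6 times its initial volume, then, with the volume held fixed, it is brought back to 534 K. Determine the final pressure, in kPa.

P₃ ≈ 21.2 kPa

Adiabatic step (PV^γ = const): P₂ = 310×(1/14.6)^(1.67) = 3.523 kPa; T₂ = 534×(1/14.6)^(0.67) = 88.6 K.
Isochoric: P₃ = P₂(T₃/T₂) = 3.523 × (534/88.6) = 21.23 kPa.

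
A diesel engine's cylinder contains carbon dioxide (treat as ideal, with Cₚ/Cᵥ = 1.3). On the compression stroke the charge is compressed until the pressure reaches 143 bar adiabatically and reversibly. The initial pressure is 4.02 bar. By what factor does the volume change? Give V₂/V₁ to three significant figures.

V₂/V₁ ≈ 0.0641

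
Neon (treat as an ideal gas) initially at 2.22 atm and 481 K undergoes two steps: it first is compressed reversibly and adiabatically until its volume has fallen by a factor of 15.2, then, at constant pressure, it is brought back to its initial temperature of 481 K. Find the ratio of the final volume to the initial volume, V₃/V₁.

For a monatomic ideal gas γ = 5/3.
Adiabatic step: V₂/V₁ = 0.06579; T₂ = T₁·15.2^(2/3) = 2951 K.
Isobaric step: V₃/V₂ = T₃/T₂ = 481/2951.
V₃/V₁ = (V₂/V₁)(V₃/V₂) = 0.06579 × (481/2951) = 0.01072.

V₃/V₁ ≈ 0.0107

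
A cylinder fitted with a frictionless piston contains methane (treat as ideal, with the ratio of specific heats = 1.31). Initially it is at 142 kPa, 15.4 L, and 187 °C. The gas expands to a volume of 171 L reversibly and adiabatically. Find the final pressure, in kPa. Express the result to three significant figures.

P₂ ≈ 6.06 kPa

Since PV^γ is constant along a reversible adiabat, P₂ = P₁ (V₁/V₂)^γ.
P₂ = 142 × (15.4/171)^(1.31) = 6.063 kPa.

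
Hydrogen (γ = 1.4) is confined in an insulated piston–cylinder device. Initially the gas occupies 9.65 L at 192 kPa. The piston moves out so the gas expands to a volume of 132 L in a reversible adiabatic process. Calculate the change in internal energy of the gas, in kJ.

P₂ = P₁(V₁/V₂)^γ = 192×(9.65/132)^(1.4) = 4.93 kPa.
For a reversible adiabat, W_by_gas = (P₁V₁ − P₂V₂)/(γ−1).
W_by = (192000×0.00965 − 4930×0.132) / (0.4) = 3005 J.
Q = 0 ⇒ ΔU = −W_by = -3005 J.

ΔU ≈ -3.01 kJ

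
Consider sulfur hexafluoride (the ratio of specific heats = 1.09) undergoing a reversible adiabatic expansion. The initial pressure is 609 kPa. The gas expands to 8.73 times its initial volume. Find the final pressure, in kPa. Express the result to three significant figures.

Adiabatic: P₁V₁^γ = P₂V₂^γ ⇒ P₂ = P₁ (V₁/V₂)^γ.
P₂ = 609 × (1/8.73)^(1.09) = 57.4 kPa.

P₂ ≈ 57.4 kPa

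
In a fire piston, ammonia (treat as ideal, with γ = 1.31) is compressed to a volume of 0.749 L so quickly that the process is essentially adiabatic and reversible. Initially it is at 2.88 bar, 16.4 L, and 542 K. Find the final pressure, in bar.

Adiabatic: P₁V₁^γ = P₂V₂^γ ⇒ P₂ = P₁ (V₁/V₂)^γ.
P₂ = 2.88 × (16.4/0.749)^(1.31) = 164.2 bar.

P₂ ≈ 164 bar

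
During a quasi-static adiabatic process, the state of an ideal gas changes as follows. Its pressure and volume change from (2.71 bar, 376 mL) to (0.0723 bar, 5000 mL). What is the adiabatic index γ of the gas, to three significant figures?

PV^γ = const ⇒ γ = ln(P₂/P₁) / ln(V₁/V₂).
γ = ln(0.0723/2.71) / ln(376/5000) = 1.4.

γ ≈ 1.40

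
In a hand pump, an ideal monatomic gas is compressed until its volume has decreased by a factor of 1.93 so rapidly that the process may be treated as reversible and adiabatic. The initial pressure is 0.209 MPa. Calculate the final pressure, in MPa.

Since PV^γ is constant along a reversible adiabat, P₂ = P₁ (V₁/V₂)^γ.
For a monatomic ideal gas γ = 5/3.
P₂ = 0.209 × 1.93^(5/3) = 0.6253 MPa.

P₂ ≈ 0.625 MPa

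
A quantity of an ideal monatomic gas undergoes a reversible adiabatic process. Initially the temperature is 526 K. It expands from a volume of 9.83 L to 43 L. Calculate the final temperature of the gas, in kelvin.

T₂ ≈ 197 K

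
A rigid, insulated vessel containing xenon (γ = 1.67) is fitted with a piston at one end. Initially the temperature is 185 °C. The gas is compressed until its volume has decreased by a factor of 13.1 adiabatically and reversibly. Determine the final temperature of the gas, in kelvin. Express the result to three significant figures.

T₂ ≈ 2570 K

Adiabatic: T₁V₁^(γ−1) = T₂V₂^(γ−1) ⇒ T₂ = T₁ (V₁/V₂)^(γ−1).
T₁ = 185 °C = 458.1 K.
T₂ = 458.1 × 13.1^(0.67) = 2568 K.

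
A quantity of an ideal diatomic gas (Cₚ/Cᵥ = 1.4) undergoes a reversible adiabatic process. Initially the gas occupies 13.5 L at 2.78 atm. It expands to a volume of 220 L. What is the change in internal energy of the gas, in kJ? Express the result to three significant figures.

ΔU ≈ -6.39 kJ

P₂ = P₁(V₁/V₂)^γ = 2.78×(13.5/220)^(1.4) = 0.05586 atm.
For a reversible adiabat, W_by_gas = (P₁V₁ − P₂V₂)/(γ−1).
W_by = (281700×0.0135 − 5660×0.22) / (0.4) = 6394 J.
Q = 0 ⇒ ΔU = −W_by = -6394 J.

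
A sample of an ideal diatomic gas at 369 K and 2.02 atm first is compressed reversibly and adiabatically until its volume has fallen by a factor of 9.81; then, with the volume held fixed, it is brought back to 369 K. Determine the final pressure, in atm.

P₃ ≈ 19.8 atm

For a diatomic ideal gas γ = 7/5.
Adiabatic step (PV^γ = const): P₂ = 2.02×9.81^(7/5) = 49.4 atm; T₂ = 369×9.81^(2/5) = 919.8 K.
Isochoric: P₃ = P₂(T₃/T₂) = 49.4 × (369/919.8) = 19.82 atm.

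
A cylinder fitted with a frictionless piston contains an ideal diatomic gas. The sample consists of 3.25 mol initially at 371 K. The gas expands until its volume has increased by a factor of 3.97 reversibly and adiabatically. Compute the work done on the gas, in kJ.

W ≈ -10.6 kJ

For a reversible adiabat TV^(γ−1) is constant, so T₂ = T₁ (V₁/V₂)^(γ−1).
γ = 7/5 for a diatomic ideal gas, so γ−1 = 2/5.
T₂ = 371 × (1/3.97)^(2/5) = 213.7 K.
Q = 0, so ΔU = W_on_gas = nCᵥΔT with Cᵥ = R/(γ−1) = 20.79 J/(mol·K).
ΔU = 3.25 × 20.79 × (213.7 − 371) = -10620 J.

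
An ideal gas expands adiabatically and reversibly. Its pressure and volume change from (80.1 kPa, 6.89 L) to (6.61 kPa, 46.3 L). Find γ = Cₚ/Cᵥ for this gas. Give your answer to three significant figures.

γ ≈ 1.31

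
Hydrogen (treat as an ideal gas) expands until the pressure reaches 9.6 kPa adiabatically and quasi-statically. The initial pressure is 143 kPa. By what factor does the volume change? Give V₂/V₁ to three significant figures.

V₂/V₁ ≈ 6.88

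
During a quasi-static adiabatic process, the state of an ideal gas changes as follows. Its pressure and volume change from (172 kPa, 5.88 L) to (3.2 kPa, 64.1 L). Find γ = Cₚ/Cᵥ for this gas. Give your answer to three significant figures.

γ ≈ 1.67

PV^γ = const ⇒ γ = ln(P₂/P₁) / ln(V₁/V₂).
γ = ln(3.2/172) / ln(5.88/64.1) = 1.668.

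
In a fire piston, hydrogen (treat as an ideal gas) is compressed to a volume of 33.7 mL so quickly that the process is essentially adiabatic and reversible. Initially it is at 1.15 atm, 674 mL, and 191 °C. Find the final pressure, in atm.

P₂ ≈ 76.2 atm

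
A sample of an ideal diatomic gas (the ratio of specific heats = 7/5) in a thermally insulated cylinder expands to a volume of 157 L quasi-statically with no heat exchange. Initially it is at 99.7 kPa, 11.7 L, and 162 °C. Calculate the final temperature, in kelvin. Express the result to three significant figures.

For a reversible adiabat TV^(γ−1) is constant, so T₂ = T₁ (V₁/V₂)^(γ−1).
T₁ = 162 °C = 435.1 K.
T₂ = 435.1 × (11.7/157)^(2/5) = 154 K.

T₂ ≈ 154 K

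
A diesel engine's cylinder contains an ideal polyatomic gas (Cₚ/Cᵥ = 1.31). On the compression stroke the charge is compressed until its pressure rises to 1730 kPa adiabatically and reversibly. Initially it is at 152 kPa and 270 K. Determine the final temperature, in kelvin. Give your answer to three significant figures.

Along an adiabat T P^((1−γ)/γ) is constant, so T₂ = T₁ (P₂/P₁)^((γ−1)/γ).
T₂ = 270 × (1730/152)^(0.237) = 480.1 K.

T₂ ≈ 480 K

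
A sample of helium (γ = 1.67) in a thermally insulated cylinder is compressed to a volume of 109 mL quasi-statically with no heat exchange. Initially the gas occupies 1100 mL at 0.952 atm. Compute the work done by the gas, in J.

P₂ = P₁(V₁/V₂)^γ = 0.952×(1100/109)^(1.67) = 45.21 atm.
For a reversible adiabat, W_by_gas = (P₁V₁ − P₂V₂)/(γ−1).
W_by = (96460×0.0011 − 4.581×10^6×0.000109) / (0.67) = -586.9 J.

W ≈ -587 J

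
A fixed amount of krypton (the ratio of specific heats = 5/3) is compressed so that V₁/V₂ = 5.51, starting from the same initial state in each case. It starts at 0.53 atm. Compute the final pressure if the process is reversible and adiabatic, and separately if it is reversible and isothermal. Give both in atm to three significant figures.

Isothermal: P₂ = P₁(V₁/V₂) = 0.53×5.51 = 2.92 atm.
Adiabatic: P₂ = P₁(V₁/V₂)^γ = 0.53×5.51^(5/3) = 9.11 atm.

adiabatic: 9.11 atm; isothermal: 2.92 atm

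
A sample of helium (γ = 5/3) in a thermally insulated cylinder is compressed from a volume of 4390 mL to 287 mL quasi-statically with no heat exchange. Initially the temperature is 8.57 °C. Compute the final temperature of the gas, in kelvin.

T₂ ≈ 1740 K

For a reversible adiabat TV^(γ−1) is constant, so T₂ = T₁ (V₁/V₂)^(γ−1).
T₁ = 8.57 °C = 281.7 K.
T₂ = 281.7 × (4390/287)^(2/3) = 1736 K.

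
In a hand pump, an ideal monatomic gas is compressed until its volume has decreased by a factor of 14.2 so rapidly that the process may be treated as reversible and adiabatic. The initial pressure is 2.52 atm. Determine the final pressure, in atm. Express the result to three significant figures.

Since PV^γ is constant along a reversible adiabat, P₂ = P₁ (V₁/V₂)^γ.
For a monatomic ideal gas γ = 5/3.
P₂ = 2.52 × 14.2^(5/3) = 209.8 atm.

P₂ ≈ 210 atm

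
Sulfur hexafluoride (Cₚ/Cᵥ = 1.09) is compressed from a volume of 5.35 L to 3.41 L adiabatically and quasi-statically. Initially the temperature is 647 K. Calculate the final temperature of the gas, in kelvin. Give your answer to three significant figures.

For a reversible adiabat TV^(γ−1) is constant, so T₂ = T₁ (V₁/V₂)^(γ−1).
T₂ = 647 × (5.35/3.41)^(0.09) = 673.8 K.

T₂ ≈ 674 K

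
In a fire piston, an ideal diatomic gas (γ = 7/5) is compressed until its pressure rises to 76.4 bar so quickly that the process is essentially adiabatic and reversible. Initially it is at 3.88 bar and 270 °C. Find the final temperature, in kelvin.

Along an adiabat T P^((1−γ)/γ) is constant, so T₂ = T₁ (P₂/P₁)^((γ−1)/γ).
T₁ = 270 °C = 543.1 K.
T₂ = 543.1 × (76.4/3.88)^(2/7) = 1273 K.

T₂ ≈ 1270 K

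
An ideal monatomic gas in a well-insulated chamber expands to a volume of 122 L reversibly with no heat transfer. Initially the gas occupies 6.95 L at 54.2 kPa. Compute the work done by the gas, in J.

W ≈ 481 J

γ = 5/3 for a monatomic ideal gas.
P₂ = P₁(V₁/V₂)^γ = 54.2×(6.95/122)^(5/3) = 0.4571 kPa.
For a reversible adiabat, W_by_gas = (P₁V₁ − P₂V₂)/(γ−1).
W_by = (54200×0.00695 − 457.1×0.122) / (2/3) = 481.4 J.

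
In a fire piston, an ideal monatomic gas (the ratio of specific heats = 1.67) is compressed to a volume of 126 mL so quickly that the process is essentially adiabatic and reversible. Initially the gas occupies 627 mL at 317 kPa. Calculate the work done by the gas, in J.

P₂ = P₁(V₁/V₂)^γ = 317×(627/126)^(1.67) = 4623 kPa.
For a reversible adiabat, W_by_gas = (P₁V₁ − P₂V₂)/(γ−1).
W_by = (317000×0.000627 − 4.623×10^6×0.000126) / (0.67) = -572.7 J.

W ≈ -573 J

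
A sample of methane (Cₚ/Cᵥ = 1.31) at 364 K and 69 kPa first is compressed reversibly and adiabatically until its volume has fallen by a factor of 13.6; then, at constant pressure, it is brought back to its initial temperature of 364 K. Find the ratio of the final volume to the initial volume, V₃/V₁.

Adiabatic step: V₂/V₁ = 0.07353; T₂ = T₁·13.6^(0.31) = 817.5 K.
Isobaric step: V₃/V₂ = T₃/T₂ = 364/817.5.
V₃/V₁ = (V₂/V₁)(V₃/V₂) = 0.07353 × (364/817.5) = 0.03274.

V₃/V₁ ≈ 0.0327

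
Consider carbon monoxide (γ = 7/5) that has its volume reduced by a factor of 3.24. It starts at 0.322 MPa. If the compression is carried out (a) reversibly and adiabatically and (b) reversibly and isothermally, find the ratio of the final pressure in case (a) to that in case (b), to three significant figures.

P_adiabatic / P_isothermal ≈ 1.60

Isothermal: P_b = P₁(V₁/V₂) = 0.322×3.24.
Adiabatic: P_a = P₁(V₁/V₂)^γ = 0.322×3.24^(7/5).
P_a/P_b = (V₁/V₂)^(γ−1) = 3.24^(2/5) = 1.6.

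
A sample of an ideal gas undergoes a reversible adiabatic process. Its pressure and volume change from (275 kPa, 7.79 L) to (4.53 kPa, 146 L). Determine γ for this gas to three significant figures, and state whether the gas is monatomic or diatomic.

PV^γ = const ⇒ γ = ln(P₂/P₁) / ln(V₁/V₂).
γ = ln(4.53/275) / ln(7.79/146) = 1.401.
γ ≈ 1.40 is close to 7/5, so the gas is diatomic.

γ ≈ 1.40; diatomic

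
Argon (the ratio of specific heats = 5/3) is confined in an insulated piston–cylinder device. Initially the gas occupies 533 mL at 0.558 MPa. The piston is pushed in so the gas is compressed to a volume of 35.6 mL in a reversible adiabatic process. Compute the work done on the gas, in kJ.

W ≈ 2.26 kJ

P₂ = P₁(V₁/V₂)^γ = 0.558×(533/35.6)^(5/3) = 50.75 MPa.
For a reversible adiabat, W_by_gas = (P₁V₁ − P₂V₂)/(γ−1).
W_by = (558000×0.000533 − 5.075×10^7×3.56×10^-5) / (2/3) = -2264 J.
W_on_gas = −W_by = 2264 J.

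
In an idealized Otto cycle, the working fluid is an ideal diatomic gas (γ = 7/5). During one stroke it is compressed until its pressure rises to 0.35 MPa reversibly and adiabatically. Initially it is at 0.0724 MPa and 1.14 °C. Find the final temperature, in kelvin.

Along an adiabat T P^((1−γ)/γ) is constant, so T₂ = T₁ (P₂/P₁)^((γ−1)/γ).
T₁ = 1.14 °C = 274.3 K.
T₂ = 274.3 × (0.35/0.0724)^(2/7) = 430.3 K.

T₂ ≈ 430 K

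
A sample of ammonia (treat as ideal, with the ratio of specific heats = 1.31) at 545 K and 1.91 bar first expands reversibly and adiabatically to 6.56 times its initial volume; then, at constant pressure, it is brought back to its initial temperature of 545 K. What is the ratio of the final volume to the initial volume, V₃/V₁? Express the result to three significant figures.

Adiabatic step: V₂/V₁ = 6.56; T₂ = T₁·(1/6.56)^(0.31) = 304.2 K.
Isobaric step: V₃/V₂ = T₃/T₂ = 545/304.2.
V₃/V₁ = (V₂/V₁)(V₃/V₂) = 6.56 × (545/304.2) = 11.75.

V₃/V₁ ≈ 11.8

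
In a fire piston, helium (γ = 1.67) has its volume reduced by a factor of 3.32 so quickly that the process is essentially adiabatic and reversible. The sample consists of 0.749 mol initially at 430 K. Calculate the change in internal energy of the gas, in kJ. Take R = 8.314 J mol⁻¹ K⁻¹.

ΔU ≈ 4.93 kJ

For a reversible adiabat TV^(γ−1) is constant, so T₂ = T₁ (V₁/V₂)^(γ−1).
T₂ = 430 × 3.32^(0.67) = 960.8 K.
Q = 0, so ΔU = W_on_gas = nCᵥΔT with Cᵥ = R/(γ−1) = 12.41 J/(mol·K).
ΔU = 0.749 × 12.41 × (960.8 − 430) = 4933 J.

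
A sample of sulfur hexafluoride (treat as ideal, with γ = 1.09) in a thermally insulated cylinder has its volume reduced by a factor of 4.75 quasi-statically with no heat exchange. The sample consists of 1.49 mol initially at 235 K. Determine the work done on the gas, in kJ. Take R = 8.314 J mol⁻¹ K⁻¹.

For a reversible adiabat TV^(γ−1) is constant, so T₂ = T₁ (V₁/V₂)^(γ−1).
T₂ = 235 × 4.75^(0.09) = 270.4 K.
Q = 0, so ΔU = W_on_gas = nCᵥΔT with Cᵥ = R/(γ−1) = 92.38 J/(mol·K).
ΔU = 1.49 × 92.38 × (270.4 − 235) = 4869 J.

W ≈ 4.87 kJ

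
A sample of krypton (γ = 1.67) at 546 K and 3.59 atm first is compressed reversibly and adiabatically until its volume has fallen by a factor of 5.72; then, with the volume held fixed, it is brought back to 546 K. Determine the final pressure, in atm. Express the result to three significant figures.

P₃ ≈ 20.5 atm

Adiabatic step (PV^γ = const): P₂ = 3.59×5.72^(1.67) = 66.06 atm; T₂ = 546×5.72^(0.67) = 1756 K.
Isochoric: P₃ = P₂(T₃/T₂) = 66.06 × (546/1756) = 20.53 atm.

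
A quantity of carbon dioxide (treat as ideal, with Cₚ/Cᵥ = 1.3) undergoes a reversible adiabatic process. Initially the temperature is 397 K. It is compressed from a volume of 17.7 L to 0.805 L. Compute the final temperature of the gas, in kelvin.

T₂ ≈ 1000 K

For a reversible adiabat TV^(γ−1) is constant, so T₂ = T₁ (V₁/V₂)^(γ−1).
T₂ = 397 × (17.7/0.805)^(0.3) = 1003 K.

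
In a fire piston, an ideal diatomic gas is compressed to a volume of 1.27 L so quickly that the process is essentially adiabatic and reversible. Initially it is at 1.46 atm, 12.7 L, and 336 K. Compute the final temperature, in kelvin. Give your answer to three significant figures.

Adiabatic: T₁V₁^(γ−1) = T₂V₂^(γ−1) ⇒ T₂ = T₁ (V₁/V₂)^(γ−1).
γ = 7/5 for a diatomic ideal gas.
T₂ = 336 × (12.7/1.27)^(2/5) = 844 K.

T₂ ≈ 844 K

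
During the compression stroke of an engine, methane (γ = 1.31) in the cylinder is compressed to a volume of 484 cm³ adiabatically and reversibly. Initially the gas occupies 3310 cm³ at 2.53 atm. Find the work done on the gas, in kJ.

W ≈ 2.23 kJ

P₂ = P₁(V₁/V₂)^γ = 2.53×(3310/484)^(1.31) = 31.4 atm.
For a reversible adiabat, W_by_gas = (P₁V₁ − P₂V₂)/(γ−1).
W_by = (256400×0.00331 − 3.182×10^6×0.000484) / (0.31) = -2230 J.
W_on_gas = −W_by = 2230 J.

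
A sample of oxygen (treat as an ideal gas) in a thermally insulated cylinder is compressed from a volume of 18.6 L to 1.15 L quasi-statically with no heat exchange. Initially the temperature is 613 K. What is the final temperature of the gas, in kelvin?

T₂ ≈ 1870 K

Adiabatic: T₁V₁^(γ−1) = T₂V₂^(γ−1) ⇒ T₂ = T₁ (V₁/V₂)^(γ−1).
For a diatomic ideal gas γ = 7/5, so γ−1 = 2/5.
T₂ = 613 × (18.6/1.15)^(2/5) = 1866 K.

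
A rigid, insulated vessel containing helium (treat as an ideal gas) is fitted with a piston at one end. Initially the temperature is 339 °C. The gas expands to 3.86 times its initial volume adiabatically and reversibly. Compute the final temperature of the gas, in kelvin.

T₂ ≈ 249 K

For a reversible adiabat TV^(γ−1) is constant, so T₂ = T₁ (V₁/V₂)^(γ−1).
For a monatomic ideal gas γ = 5/3, so γ−1 = 2/3.
T₁ = 339 °C = 612.1 K.
T₂ = 612.1 × (1/3.86)^(2/3) = 248.8 K.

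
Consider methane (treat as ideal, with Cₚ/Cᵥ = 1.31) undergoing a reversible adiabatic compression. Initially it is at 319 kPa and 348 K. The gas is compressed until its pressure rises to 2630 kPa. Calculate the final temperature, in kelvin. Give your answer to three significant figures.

T₂ ≈ 573 K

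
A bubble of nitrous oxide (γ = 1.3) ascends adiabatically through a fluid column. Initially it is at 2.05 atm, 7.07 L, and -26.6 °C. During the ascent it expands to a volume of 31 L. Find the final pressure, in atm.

Adiabatic: P₁V₁^γ = P₂V₂^γ ⇒ P₂ = P₁ (V₁/V₂)^γ.
P₂ = 2.05 × (7.07/31)^(1.3) = 0.3001 atm.

P₂ ≈ 0.300 atm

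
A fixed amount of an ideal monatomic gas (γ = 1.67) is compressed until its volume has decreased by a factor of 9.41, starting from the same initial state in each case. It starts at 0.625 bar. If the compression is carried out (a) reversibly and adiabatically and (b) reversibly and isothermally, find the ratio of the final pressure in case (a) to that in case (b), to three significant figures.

Isothermal: P_b = P₁(V₁/V₂) = 0.625×9.41.
Adiabatic: P_a = P₁(V₁/V₂)^γ = 0.625×9.41^(1.67).
P_a/P_b = (V₁/V₂)^(γ−1) = 9.41^(0.67) = 4.491.

P_adiabatic / P_isothermal ≈ 4.49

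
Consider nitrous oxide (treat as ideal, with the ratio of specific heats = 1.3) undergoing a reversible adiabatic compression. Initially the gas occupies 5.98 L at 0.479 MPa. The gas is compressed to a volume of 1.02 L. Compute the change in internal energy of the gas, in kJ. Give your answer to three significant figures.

P₂ = P₁(V₁/V₂)^γ = 0.479×(5.98/1.02)^(1.3) = 4.774 MPa.
For a reversible adiabat, W_by_gas = (P₁V₁ − P₂V₂)/(γ−1).
W_by = (479000×0.00598 − 4.774×10^6×0.00102) / (0.3) = -6683 J.
Q = 0 ⇒ ΔU = −W_by = 6683 J.

ΔU ≈ 6.68 kJ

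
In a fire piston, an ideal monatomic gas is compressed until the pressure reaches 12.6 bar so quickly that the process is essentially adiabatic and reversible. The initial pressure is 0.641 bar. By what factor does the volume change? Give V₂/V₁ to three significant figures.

From PV^γ = const, V₂/V₁ = (P₁/P₂)^(1/γ).
For a monatomic ideal gas γ = 5/3.
V₂/V₁ = (0.641/12.6)^(3/5) = 0.1675.

V₂/V₁ ≈ 0.167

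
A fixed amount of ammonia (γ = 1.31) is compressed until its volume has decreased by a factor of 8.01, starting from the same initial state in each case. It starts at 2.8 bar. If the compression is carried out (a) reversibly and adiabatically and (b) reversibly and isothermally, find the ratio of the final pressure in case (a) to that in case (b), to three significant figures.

P_adiabatic / P_isothermal ≈ 1.91

Isothermal: P_b = P₁(V₁/V₂) = 2.8×8.01.
Adiabatic: P_a = P₁(V₁/V₂)^γ = 2.8×8.01^(1.31).
P_a/P_b = (V₁/V₂)^(γ−1) = 8.01^(0.31) = 1.906.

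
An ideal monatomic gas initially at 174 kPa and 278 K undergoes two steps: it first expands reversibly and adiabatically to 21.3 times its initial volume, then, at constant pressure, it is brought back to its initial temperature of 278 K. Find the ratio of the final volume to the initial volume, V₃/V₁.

For a monatomic ideal gas γ = 5/3.
Adiabatic step: V₂/V₁ = 21.3; T₂ = T₁·(1/21.3)^(2/3) = 36.18 K.
Isobaric step: V₃/V₂ = T₃/T₂ = 278/36.18.
V₃/V₁ = (V₂/V₁)(V₃/V₂) = 21.3 × (278/36.18) = 163.7.

V₃/V₁ ≈ 164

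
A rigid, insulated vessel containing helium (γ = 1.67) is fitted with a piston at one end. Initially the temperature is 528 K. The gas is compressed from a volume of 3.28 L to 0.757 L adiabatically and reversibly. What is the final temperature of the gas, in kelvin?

T₂ ≈ 1410 K

Adiabatic: T₁V₁^(γ−1) = T₂V₂^(γ−1) ⇒ T₂ = T₁ (V₁/V₂)^(γ−1).
T₂ = 528 × (3.28/0.757)^(0.67) = 1410 K.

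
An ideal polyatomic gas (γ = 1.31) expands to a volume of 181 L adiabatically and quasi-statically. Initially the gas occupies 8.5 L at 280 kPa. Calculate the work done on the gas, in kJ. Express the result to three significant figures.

W ≈ -4.70 kJ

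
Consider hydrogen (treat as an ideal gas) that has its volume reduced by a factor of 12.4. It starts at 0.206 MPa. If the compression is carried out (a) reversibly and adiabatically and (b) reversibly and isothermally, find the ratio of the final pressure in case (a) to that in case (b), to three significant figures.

P_adiabatic / P_isothermal ≈ 2.74

For a diatomic ideal gas γ = 7/5.
Isothermal: P_b = P₁(V₁/V₂) = 0.206×12.4.
Adiabatic: P_a = P₁(V₁/V₂)^γ = 0.206×12.4^(7/5).
P_a/P_b = (V₁/V₂)^(γ−1) = 12.4^(2/5) = 2.738.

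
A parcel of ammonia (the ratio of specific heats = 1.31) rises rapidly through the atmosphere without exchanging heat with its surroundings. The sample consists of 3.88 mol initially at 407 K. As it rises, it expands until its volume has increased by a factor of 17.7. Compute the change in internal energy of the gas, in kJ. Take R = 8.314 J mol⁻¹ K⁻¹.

For a reversible adiabat TV^(γ−1) is constant, so T₂ = T₁ (V₁/V₂)^(γ−1).
T₂ = 407 × (1/17.7)^(0.31) = 167 K.
Q = 0, so ΔU = W_on_gas = nCᵥΔT with Cᵥ = R/(γ−1) = 26.82 J/(mol·K).
ΔU = 3.88 × 26.82 × (167 − 407) = -24970 J.

ΔU ≈ -25.0 kJ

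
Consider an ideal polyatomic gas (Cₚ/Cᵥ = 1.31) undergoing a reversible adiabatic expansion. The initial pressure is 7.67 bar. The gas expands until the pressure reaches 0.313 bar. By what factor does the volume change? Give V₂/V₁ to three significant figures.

V₂/V₁ ≈ 11.5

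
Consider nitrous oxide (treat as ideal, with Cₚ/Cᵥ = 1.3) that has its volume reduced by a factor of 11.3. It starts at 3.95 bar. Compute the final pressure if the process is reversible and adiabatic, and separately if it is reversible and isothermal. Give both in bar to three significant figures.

adiabatic: 92.4 bar; isothermal: 44.6 bar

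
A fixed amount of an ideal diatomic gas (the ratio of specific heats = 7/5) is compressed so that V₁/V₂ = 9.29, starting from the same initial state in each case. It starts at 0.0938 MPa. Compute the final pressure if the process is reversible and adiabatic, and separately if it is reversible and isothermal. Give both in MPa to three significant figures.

adiabatic: 2.13 MPa; isothermal: 0.871 MPa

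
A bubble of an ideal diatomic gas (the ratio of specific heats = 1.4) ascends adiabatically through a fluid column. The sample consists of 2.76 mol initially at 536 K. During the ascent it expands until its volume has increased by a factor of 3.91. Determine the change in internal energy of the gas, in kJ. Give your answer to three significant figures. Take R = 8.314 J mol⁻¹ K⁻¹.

For a reversible adiabat TV^(γ−1) is constant, so T₂ = T₁ (V₁/V₂)^(γ−1).
T₂ = 536 × (1/3.91)^(0.4) = 310.7 K.
Q = 0, so ΔU = W_on_gas = nCᵥΔT with Cᵥ = R/(γ−1) = 20.79 J/(mol·K).
ΔU = 2.76 × 20.79 × (310.7 − 536) = -12930 J.

ΔU ≈ -12.9 kJ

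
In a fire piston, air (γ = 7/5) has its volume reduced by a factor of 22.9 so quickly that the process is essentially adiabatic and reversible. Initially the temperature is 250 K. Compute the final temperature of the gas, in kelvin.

For a reversible adiabat TV^(γ−1) is constant, so T₂ = T₁ (V₁/V₂)^(γ−1).
T₂ = 250 × 22.9^(2/5) = 874.7 K.

T₂ ≈ 875 K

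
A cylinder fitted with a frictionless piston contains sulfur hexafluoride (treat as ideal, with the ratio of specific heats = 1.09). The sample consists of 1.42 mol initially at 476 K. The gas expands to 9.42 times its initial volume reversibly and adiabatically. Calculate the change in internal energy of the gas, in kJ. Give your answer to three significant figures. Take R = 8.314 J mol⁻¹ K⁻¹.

ΔU ≈ -11.4 kJ

For a reversible adiabat TV^(γ−1) is constant, so T₂ = T₁ (V₁/V₂)^(γ−1).
T₂ = 476 × (1/9.42)^(0.09) = 389 K.
Q = 0, so ΔU = W_on_gas = nCᵥΔT with Cᵥ = R/(γ−1) = 92.38 J/(mol·K).
ΔU = 1.42 × 92.38 × (389 − 476) = -11410 J.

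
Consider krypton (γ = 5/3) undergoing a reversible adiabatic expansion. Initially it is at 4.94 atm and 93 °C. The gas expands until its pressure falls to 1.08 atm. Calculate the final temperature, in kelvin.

Along an adiabat T P^((1−γ)/γ) is constant, so T₂ = T₁ (P₂/P₁)^((γ−1)/γ).
T₁ = 93 °C = 366.1 K.
T₂ = 366.1 × (1.08/4.94)^(2/5) = 199.3 K.

T₂ ≈ 199 K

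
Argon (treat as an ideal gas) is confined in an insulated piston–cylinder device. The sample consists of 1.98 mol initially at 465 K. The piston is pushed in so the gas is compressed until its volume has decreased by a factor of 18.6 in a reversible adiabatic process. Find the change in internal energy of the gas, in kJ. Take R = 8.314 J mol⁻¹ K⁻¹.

For a reversible adiabat TV^(γ−1) is constant, so T₂ = T₁ (V₁/V₂)^(γ−1).
γ = 5/3 for a monatomic ideal gas, so γ−1 = 2/3.
T₂ = 465 × 18.6^(2/3) = 3264 K.
Q = 0, so ΔU = W_on_gas = nCᵥΔT with Cᵥ = R/(γ−1) = 12.47 J/(mol·K).
ΔU = 1.98 × 12.47 × (3264 − 465) = 69120 J.

ΔU ≈ 69.1 kJ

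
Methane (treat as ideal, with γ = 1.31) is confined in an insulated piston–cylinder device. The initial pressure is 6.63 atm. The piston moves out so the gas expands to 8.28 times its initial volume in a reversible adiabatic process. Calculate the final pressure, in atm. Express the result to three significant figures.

P₂ ≈ 0.416 atm

Since PV^γ is constant along a reversible adiabat, P₂ = P₁ (V₁/V₂)^γ.
P₂ = 6.63 × (1/8.28)^(1.31) = 0.4158 atm.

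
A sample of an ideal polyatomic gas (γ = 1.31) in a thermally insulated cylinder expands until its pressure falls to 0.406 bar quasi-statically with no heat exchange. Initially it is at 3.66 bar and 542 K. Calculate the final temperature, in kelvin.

Adiabatic: T₂/T₁ = (P₂/P₁)^((γ−1)/γ).
T₂ = 542 × (0.406/3.66)^(0.237) = 322.1 K.

T₂ ≈ 322 K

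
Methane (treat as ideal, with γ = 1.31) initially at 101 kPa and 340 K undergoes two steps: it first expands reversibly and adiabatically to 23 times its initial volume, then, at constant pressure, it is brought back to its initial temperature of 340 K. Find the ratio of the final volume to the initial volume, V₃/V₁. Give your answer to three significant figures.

V₃/V₁ ≈ 60.8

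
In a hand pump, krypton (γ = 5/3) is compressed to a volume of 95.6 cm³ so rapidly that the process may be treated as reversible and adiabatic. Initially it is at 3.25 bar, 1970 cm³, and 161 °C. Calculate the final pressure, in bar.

Adiabatic: P₁V₁^γ = P₂V₂^γ ⇒ P₂ = P₁ (V₁/V₂)^γ.
P₂ = 3.25 × (1970/95.6)^(5/3) = 503.4 bar.

P₂ ≈ 503 bar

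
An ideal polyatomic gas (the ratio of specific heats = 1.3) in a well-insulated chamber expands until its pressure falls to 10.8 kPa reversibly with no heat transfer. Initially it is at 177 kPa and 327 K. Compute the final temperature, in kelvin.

Along an adiabat T P^((1−γ)/γ) is constant, so T₂ = T₁ (P₂/P₁)^((γ−1)/γ).
T₂ = 327 × (10.8/177)^(0.231) = 171.5 K.

T₂ ≈ 172 K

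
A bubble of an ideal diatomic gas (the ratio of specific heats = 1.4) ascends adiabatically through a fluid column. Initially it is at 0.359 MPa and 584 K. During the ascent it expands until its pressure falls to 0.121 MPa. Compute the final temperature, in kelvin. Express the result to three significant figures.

T₂ ≈ 428 K

Along an adiabat T P^((1−γ)/γ) is constant, so T₂ = T₁ (P₂/P₁)^((γ−1)/γ).
T₂ = 584 × (0.121/0.359)^(0.286) = 428 K.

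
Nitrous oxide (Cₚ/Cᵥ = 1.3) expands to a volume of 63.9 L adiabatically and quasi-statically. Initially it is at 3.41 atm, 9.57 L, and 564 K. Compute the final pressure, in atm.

Since PV^γ is constant along a reversible adiabat, P₂ = P₁ (V₁/V₂)^γ.
P₂ = 3.41 × (9.57/63.9)^(1.3) = 0.2889 atm.

P₂ ≈ 0.289 atm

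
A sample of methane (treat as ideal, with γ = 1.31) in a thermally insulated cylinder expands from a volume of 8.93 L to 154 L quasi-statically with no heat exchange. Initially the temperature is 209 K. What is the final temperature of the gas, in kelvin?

For a reversible adiabat TV^(γ−1) is constant, so T₂ = T₁ (V₁/V₂)^(γ−1).
T₂ = 209 × (8.93/154)^(0.31) = 86.45 K.

T₂ ≈ 86.5 K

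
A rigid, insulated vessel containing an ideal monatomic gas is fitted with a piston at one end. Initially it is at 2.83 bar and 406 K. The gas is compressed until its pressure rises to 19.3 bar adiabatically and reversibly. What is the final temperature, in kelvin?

T₂ ≈ 875 K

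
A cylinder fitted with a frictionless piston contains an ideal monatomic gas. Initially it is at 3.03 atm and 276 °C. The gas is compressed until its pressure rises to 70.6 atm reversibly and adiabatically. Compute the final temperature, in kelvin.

Along an adiabat T P^((1−γ)/γ) is constant, so T₂ = T₁ (P₂/P₁)^((γ−1)/γ).
For a monatomic ideal gas γ = 5/3, so (γ−1)/γ = 2/5.
T₁ = 276 °C = 549.1 K.
T₂ = 549.1 × (70.6/3.03)^(2/5) = 1935 K.

T₂ ≈ 1930 K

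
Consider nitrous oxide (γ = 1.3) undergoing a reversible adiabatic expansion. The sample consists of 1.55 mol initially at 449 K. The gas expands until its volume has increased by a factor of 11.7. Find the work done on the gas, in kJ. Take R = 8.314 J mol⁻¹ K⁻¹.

For a reversible adiabat TV^(γ−1) is constant, so T₂ = T₁ (V₁/V₂)^(γ−1).
T₂ = 449 × (1/11.7)^(0.3) = 214.7 K.
Q = 0, so ΔU = W_on_gas = nCᵥΔT with Cᵥ = R/(γ−1) = 27.71 J/(mol·K).
ΔU = 1.55 × 27.71 × (214.7 − 449) = -10070 J.

W ≈ -10.1 kJ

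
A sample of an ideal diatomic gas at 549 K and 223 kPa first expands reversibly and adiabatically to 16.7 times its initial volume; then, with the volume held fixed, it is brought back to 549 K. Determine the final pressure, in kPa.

For a diatomic ideal gas γ = 7/5.
Adiabatic step (PV^γ = const): P₂ = 223×(1/16.7)^(7/5) = 4.33 kPa; T₂ = 549×(1/16.7)^(2/5) = 178 K.
Isochoric: P₃ = P₂(T₃/T₂) = 4.33 × (549/178) = 13.35 kPa.

P₃ ≈ 13.4 kPa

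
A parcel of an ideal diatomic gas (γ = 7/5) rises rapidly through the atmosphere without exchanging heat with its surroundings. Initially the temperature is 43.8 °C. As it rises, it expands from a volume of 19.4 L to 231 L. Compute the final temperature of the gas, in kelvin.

Adiabatic: T₁V₁^(γ−1) = T₂V₂^(γ−1) ⇒ T₂ = T₁ (V₁/V₂)^(γ−1).
T₁ = 43.8 °C = 316.9 K.
T₂ = 316.9 × (19.4/231)^(2/5) = 117.7 K.

T₂ ≈ 118 K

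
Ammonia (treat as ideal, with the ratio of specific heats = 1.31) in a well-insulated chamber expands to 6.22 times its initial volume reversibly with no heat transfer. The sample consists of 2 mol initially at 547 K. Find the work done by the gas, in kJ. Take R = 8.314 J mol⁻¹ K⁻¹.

Adiabatic: T₁V₁^(γ−1) = T₂V₂^(γ−1) ⇒ T₂ = T₁ (V₁/V₂)^(γ−1).
T₂ = 547 × (1/6.22)^(0.31) = 310.4 K.
Q = 0, so ΔU = W_on_gas = nCᵥΔT with Cᵥ = R/(γ−1) = 26.82 J/(mol·K).
ΔU = 2 × 26.82 × (310.4 − 547) = -12690 J.
Work done by the gas = −ΔU = 12690 J.

W ≈ 12.7 kJ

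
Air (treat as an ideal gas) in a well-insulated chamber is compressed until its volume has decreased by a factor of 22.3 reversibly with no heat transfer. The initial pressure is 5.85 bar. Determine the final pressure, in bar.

Adiabatic: P₁V₁^γ = P₂V₂^γ ⇒ P₂ = P₁ (V₁/V₂)^γ.
For a diatomic ideal gas γ = 7/5.
P₂ = 5.85 × 22.3^(7/5) = 451.6 bar.

P₂ ≈ 452 bar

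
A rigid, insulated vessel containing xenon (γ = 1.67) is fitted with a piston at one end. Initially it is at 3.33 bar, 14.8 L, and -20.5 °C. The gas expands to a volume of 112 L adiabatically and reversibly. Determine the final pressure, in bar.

P₂ ≈ 0.113 bar

Adiabatic: P₁V₁^γ = P₂V₂^γ ⇒ P₂ = P₁ (V₁/V₂)^γ.
P₂ = 3.33 × (14.8/112)^(1.67) = 0.1134 bar.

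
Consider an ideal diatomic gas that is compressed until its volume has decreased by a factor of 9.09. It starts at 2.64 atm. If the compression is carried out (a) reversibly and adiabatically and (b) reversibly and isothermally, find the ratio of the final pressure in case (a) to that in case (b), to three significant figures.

For a diatomic ideal gas γ = 7/5.
Isothermal: P_b = P₁(V₁/V₂) = 2.64×9.09.
Adiabatic: P_a = P₁(V₁/V₂)^γ = 2.64×9.09^(7/5).
P_a/P_b = (V₁/V₂)^(γ−1) = 9.09^(2/5) = 2.418.

P_adiabatic / P_isothermal ≈ 2.42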